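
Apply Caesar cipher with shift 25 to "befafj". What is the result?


Caesar cipher: shift "befafj" by 25
  'b' (pos 1) + 25 = pos 0 = 'a'
  'e' (pos 4) + 25 = pos 3 = 'd'
  'f' (pos 5) + 25 = pos 4 = 'e'
  'a' (pos 0) + 25 = pos 25 = 'z'
  'f' (pos 5) + 25 = pos 4 = 'e'
  'j' (pos 9) + 25 = pos 8 = 'i'
Result: adezei

adezei


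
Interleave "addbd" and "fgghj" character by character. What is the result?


Interleaving "addbd" and "fgghj":
  Position 0: 'a' from first, 'f' from second => "af"
  Position 1: 'd' from first, 'g' from second => "dg"
  Position 2: 'd' from first, 'g' from second => "dg"
  Position 3: 'b' from first, 'h' from second => "bh"
  Position 4: 'd' from first, 'j' from second => "dj"
Result: afdgdgbhdj

afdgdgbhdj


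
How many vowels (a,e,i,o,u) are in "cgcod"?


Input: cgcod
Checking each character:
  'c' at position 0: consonant
  'g' at position 1: consonant
  'c' at position 2: consonant
  'o' at position 3: vowel (running total: 1)
  'd' at position 4: consonant
Total vowels: 1

1


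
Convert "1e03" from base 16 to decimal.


Input: "1e03" in base 16
Positional expansion:
  Digit '1' (value 1) x 16^3 = 4096
  Digit 'e' (value 14) x 16^2 = 3584
  Digit '0' (value 0) x 16^1 = 0
  Digit '3' (value 3) x 16^0 = 3
Sum = 7683

7683


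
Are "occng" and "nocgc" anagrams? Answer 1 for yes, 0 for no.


Strings: "occng", "nocgc"
Sorted first:  ccgno
Sorted second: ccgno
Sorted forms match => anagrams

1


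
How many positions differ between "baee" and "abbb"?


Comparing "baee" and "abbb" position by position:
  Position 0: 'b' vs 'a' => DIFFER
  Position 1: 'a' vs 'b' => DIFFER
  Position 2: 'e' vs 'b' => DIFFER
  Position 3: 'e' vs 'b' => DIFFER
Positions that differ: 4

4


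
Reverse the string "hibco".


Input: hibco
Reading characters right to left:
  Position 4: 'o'
  Position 3: 'c'
  Position 2: 'b'
  Position 1: 'i'
  Position 0: 'h'
Reversed: ocbih

ocbih


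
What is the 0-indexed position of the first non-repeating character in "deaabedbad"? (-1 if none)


Input: deaabedbad
Character frequencies:
  'a': 3
  'b': 2
  'd': 3
  'e': 2
Scanning left to right for freq == 1:
  Position 0 ('d'): freq=3, skip
  Position 1 ('e'): freq=2, skip
  Position 2 ('a'): freq=3, skip
  Position 3 ('a'): freq=3, skip
  Position 4 ('b'): freq=2, skip
  Position 5 ('e'): freq=2, skip
  Position 6 ('d'): freq=3, skip
  Position 7 ('b'): freq=2, skip
  Position 8 ('a'): freq=3, skip
  Position 9 ('d'): freq=3, skip
  No unique character found => answer = -1

-1


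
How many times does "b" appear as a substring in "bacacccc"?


Searching for "b" in "bacacccc"
Scanning each position:
  Position 0: "b" => MATCH
  Position 1: "a" => no
  Position 2: "c" => no
  Position 3: "a" => no
  Position 4: "c" => no
  Position 5: "c" => no
  Position 6: "c" => no
  Position 7: "c" => no
Total occurrences: 1

1


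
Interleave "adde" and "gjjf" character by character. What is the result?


Interleaving "adde" and "gjjf":
  Position 0: 'a' from first, 'g' from second => "ag"
  Position 1: 'd' from first, 'j' from second => "dj"
  Position 2: 'd' from first, 'j' from second => "dj"
  Position 3: 'e' from first, 'f' from second => "ef"
Result: agdjdjef

agdjdjef


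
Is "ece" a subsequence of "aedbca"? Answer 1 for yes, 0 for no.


Check if "ece" is a subsequence of "aedbca"
Greedy scan:
  Position 0 ('a'): no match needed
  Position 1 ('e'): matches sub[0] = 'e'
  Position 2 ('d'): no match needed
  Position 3 ('b'): no match needed
  Position 4 ('c'): matches sub[1] = 'c'
  Position 5 ('a'): no match needed
Only matched 2/3 characters => not a subsequence

0


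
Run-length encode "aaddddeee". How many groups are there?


Input: aaddddeee
Scanning for consecutive runs:
  Group 1: 'a' x 2 (positions 0-1)
  Group 2: 'd' x 4 (positions 2-5)
  Group 3: 'e' x 3 (positions 6-8)
Total groups: 3

3


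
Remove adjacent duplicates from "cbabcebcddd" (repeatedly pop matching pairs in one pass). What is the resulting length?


Input: cbabcebcddd
Stack-based adjacent duplicate removal:
  Read 'c': push. Stack: c
  Read 'b': push. Stack: cb
  Read 'a': push. Stack: cba
  Read 'b': push. Stack: cbab
  Read 'c': push. Stack: cbabc
  Read 'e': push. Stack: cbabce
  Read 'b': push. Stack: cbabceb
  Read 'c': push. Stack: cbabcebc
  Read 'd': push. Stack: cbabcebcd
  Read 'd': matches stack top 'd' => pop. Stack: cbabcebc
  Read 'd': push. Stack: cbabcebcd
Final stack: "cbabcebcd" (length 9)

9


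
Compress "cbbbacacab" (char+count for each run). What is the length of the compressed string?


Input: cbbbacacab
Runs:
  'c' x 1 => "c1"
  'b' x 3 => "b3"
  'a' x 1 => "a1"
  'c' x 1 => "c1"
  'a' x 1 => "a1"
  'c' x 1 => "c1"
  'a' x 1 => "a1"
  'b' x 1 => "b1"
Compressed: "c1b3a1c1a1c1a1b1"
Compressed length: 16

16


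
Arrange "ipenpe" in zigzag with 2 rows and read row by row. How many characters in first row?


Zigzag "ipenpe" into 2 rows:
Placing characters:
  'i' => row 0
  'p' => row 1
  'e' => row 0
  'n' => row 1
  'p' => row 0
  'e' => row 1
Rows:
  Row 0: "iep"
  Row 1: "pne"
First row length: 3

3


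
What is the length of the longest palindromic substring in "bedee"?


Input: "bedee"
Checking substrings for palindromes:
  [1:4] "ede" (len 3) => palindrome
  [3:5] "ee" (len 2) => palindrome
Longest palindromic substring: "ede" with length 3

3


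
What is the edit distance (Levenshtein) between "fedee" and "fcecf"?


Computing edit distance: "fedee" -> "fcecf"
DP table:
           f    c    e    c    f
      0    1    2    3    4    5
  f   1    0    1    2    3    4
  e   2    1    1    1    2    3
  d   3    2    2    2    2    3
  e   4    3    3    2    3    3
  e   5    4    4    3    3    4
Edit distance = dp[5][5] = 4

4


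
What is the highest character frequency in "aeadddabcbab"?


Input: aeadddabcbab
Character counts:
  'a': 4
  'b': 3
  'c': 1
  'd': 3
  'e': 1
Maximum frequency: 4

4


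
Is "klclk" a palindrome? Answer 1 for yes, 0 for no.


Input: klclk
Reversed: klclk
  Compare pos 0 ('k') with pos 4 ('k'): match
  Compare pos 1 ('l') with pos 3 ('l'): match
Result: palindrome

1


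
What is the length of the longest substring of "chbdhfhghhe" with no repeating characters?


Input: "chbdhfhghhe"
Sliding window (track last position of each char):
  Position 0 ('c'): window [0,0] length 1 -- new best
  Position 1 ('h'): window [0,1] length 2 -- new best
  Position 2 ('b'): window [0,2] length 3 -- new best
  Position 3 ('d'): window [0,3] length 4 -- new best
  Position 4 ('h'): repeat (last at 1), move window start to 2
  Position 4 ('h'): window [2,4] length 3
  Position 5 ('f'): window [2,5] length 4
  Position 6 ('h'): repeat (last at 4), move window start to 5
  Position 6 ('h'): window [5,6] length 2
  Position 7 ('g'): window [5,7] length 3
  Position 8 ('h'): repeat (last at 6), move window start to 7
  Position 8 ('h'): window [7,8] length 2
  Position 9 ('h'): repeat (last at 8), move window start to 9
  Position 9 ('h'): window [9,9] length 1
  Position 10 ('e'): window [9,10] length 2
Longest substring with no repeats: "chbd" with length 4

4


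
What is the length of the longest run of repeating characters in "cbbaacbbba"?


Input: "cbbaacbbba"
Scanning for longest run:
  Position 1 ('b'): new char, reset run to 1
  Position 2 ('b'): continues run of 'b', length=2
  Position 3 ('a'): new char, reset run to 1
  Position 4 ('a'): continues run of 'a', length=2
  Position 5 ('c'): new char, reset run to 1
  Position 6 ('b'): new char, reset run to 1
  Position 7 ('b'): continues run of 'b', length=2
  Position 8 ('b'): continues run of 'b', length=3
  Position 9 ('a'): new char, reset run to 1
Longest run: 'b' with length 3

3


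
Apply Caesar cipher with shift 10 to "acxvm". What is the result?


Caesar cipher: shift "acxvm" by 10
  'a' (pos 0) + 10 = pos 10 = 'k'
  'c' (pos 2) + 10 = pos 12 = 'm'
  'x' (pos 23) + 10 = pos 7 = 'h'
  'v' (pos 21) + 10 = pos 5 = 'f'
  'm' (pos 12) + 10 = pos 22 = 'w'
Result: kmhfw

kmhfw


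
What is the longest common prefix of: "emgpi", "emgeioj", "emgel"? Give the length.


Words: emgpi, emgeioj, emgel
  Position 0: all 'e' => match
  Position 1: all 'm' => match
  Position 2: all 'g' => match
  Position 3: ('p', 'e', 'e') => mismatch, stop
LCP = "emg" (length 3)

3


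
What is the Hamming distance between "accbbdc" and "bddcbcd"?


Comparing "accbbdc" and "bddcbcd" position by position:
  Position 0: 'a' vs 'b' => differ
  Position 1: 'c' vs 'd' => differ
  Position 2: 'c' vs 'd' => differ
  Position 3: 'b' vs 'c' => differ
  Position 4: 'b' vs 'b' => same
  Position 5: 'd' vs 'c' => differ
  Position 6: 'c' vs 'd' => differ
Total differences (Hamming distance): 6

6


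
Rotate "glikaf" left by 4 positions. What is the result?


Input: "glikaf", rotate left by 4
First 4 characters: "glik"
Remaining characters: "af"
Concatenate remaining + first: "af" + "glik" = "afglik"

afglik


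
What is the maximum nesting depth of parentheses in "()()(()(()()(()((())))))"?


Input: "()()(()(()()(()((())))))"
Tracking depth:
  Position 0 '(': depth becomes 1
  Position 1 ')': depth becomes 0
  Position 2 '(': depth becomes 1
  Position 3 ')': depth becomes 0
  Position 4 '(': depth becomes 1
  Position 5 '(': depth becomes 2
  Position 6 ')': depth becomes 1
  Position 7 '(': depth becomes 2
  Position 8 '(': depth becomes 3
  Position 9 ')': depth becomes 2
  Position 10 '(': depth becomes 3
  Position 11 ')': depth becomes 2
  Position 12 '(': depth becomes 3
  Position 13 '(': depth becomes 4
  Position 14 ')': depth becomes 3
  Position 15 '(': depth becomes 4
  Position 16 '(': depth becomes 5
  Position 17 '(': depth becomes 6
  Position 18 ')': depth becomes 5
  Position 19 ')': depth becomes 4
  Position 20 ')': depth becomes 3
  Position 21 ')': depth becomes 2
  Position 22 ')': depth becomes 1
  Position 23 ')': depth becomes 0
Maximum depth reached: 6

6


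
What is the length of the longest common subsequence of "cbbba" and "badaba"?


LCS of "cbbba" and "badaba"
DP table:
           b    a    d    a    b    a
      0    0    0    0    0    0    0
  c   0    0    0    0    0    0    0
  b   0    1    1    1    1    1    1
  b   0    1    1    1    1    2    2
  b   0    1    1    1    1    2    2
  a   0    1    2    2    2    2    3
LCS length = dp[5][6] = 3

3


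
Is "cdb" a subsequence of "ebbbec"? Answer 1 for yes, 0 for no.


Check if "cdb" is a subsequence of "ebbbec"
Greedy scan:
  Position 0 ('e'): no match needed
  Position 1 ('b'): no match needed
  Position 2 ('b'): no match needed
  Position 3 ('b'): no match needed
  Position 4 ('e'): no match needed
  Position 5 ('c'): matches sub[0] = 'c'
Only matched 1/3 characters => not a subsequence

0


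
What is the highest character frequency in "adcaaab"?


Input: adcaaab
Character counts:
  'a': 4
  'b': 1
  'c': 1
  'd': 1
Maximum frequency: 4

4


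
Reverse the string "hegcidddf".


Input: hegcidddf
Reading characters right to left:
  Position 8: 'f'
  Position 7: 'd'
  Position 6: 'd'
  Position 5: 'd'
  Position 4: 'i'
  Position 3: 'c'
  Position 2: 'g'
  Position 1: 'e'
  Position 0: 'h'
Reversed: fdddicgeh

fdddicgeh


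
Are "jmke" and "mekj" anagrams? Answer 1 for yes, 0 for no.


Strings: "jmke", "mekj"
Sorted first:  ejkm
Sorted second: ejkm
Sorted forms match => anagrams

1


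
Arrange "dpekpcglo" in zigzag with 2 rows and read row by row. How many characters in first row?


Zigzag "dpekpcglo" into 2 rows:
Placing characters:
  'd' => row 0
  'p' => row 1
  'e' => row 0
  'k' => row 1
  'p' => row 0
  'c' => row 1
  'g' => row 0
  'l' => row 1
  'o' => row 0
Rows:
  Row 0: "depgo"
  Row 1: "pkcl"
First row length: 5

5


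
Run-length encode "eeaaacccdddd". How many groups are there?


Input: eeaaacccdddd
Scanning for consecutive runs:
  Group 1: 'e' x 2 (positions 0-1)
  Group 2: 'a' x 3 (positions 2-4)
  Group 3: 'c' x 3 (positions 5-7)
  Group 4: 'd' x 4 (positions 8-11)
Total groups: 4

4


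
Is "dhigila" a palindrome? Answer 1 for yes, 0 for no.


Input: dhigila
Reversed: aligihd
  Compare pos 0 ('d') with pos 6 ('a'): MISMATCH
  Compare pos 1 ('h') with pos 5 ('l'): MISMATCH
  Compare pos 2 ('i') with pos 4 ('i'): match
Result: not a palindrome

0


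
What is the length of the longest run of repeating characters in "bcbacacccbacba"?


Input: "bcbacacccbacba"
Scanning for longest run:
  Position 1 ('c'): new char, reset run to 1
  Position 2 ('b'): new char, reset run to 1
  Position 3 ('a'): new char, reset run to 1
  Position 4 ('c'): new char, reset run to 1
  Position 5 ('a'): new char, reset run to 1
  Position 6 ('c'): new char, reset run to 1
  Position 7 ('c'): continues run of 'c', length=2
  Position 8 ('c'): continues run of 'c', length=3
  Position 9 ('b'): new char, reset run to 1
  Position 10 ('a'): new char, reset run to 1
  Position 11 ('c'): new char, reset run to 1
  Position 12 ('b'): new char, reset run to 1
  Position 13 ('a'): new char, reset run to 1
Longest run: 'c' with length 3

3


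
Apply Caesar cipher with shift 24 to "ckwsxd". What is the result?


Caesar cipher: shift "ckwsxd" by 24
  'c' (pos 2) + 24 = pos 0 = 'a'
  'k' (pos 10) + 24 = pos 8 = 'i'
  'w' (pos 22) + 24 = pos 20 = 'u'
  's' (pos 18) + 24 = pos 16 = 'q'
  'x' (pos 23) + 24 = pos 21 = 'v'
  'd' (pos 3) + 24 = pos 1 = 'b'
Result: aiuqvb

aiuqvb


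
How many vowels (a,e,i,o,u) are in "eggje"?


Input: eggje
Checking each character:
  'e' at position 0: vowel (running total: 1)
  'g' at position 1: consonant
  'g' at position 2: consonant
  'j' at position 3: consonant
  'e' at position 4: vowel (running total: 2)
Total vowels: 2

2


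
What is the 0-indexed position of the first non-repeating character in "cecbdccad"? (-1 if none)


Input: cecbdccad
Character frequencies:
  'a': 1
  'b': 1
  'c': 4
  'd': 2
  'e': 1
Scanning left to right for freq == 1:
  Position 0 ('c'): freq=4, skip
  Position 1 ('e'): unique! => answer = 1

1


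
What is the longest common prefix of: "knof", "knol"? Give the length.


Words: knof, knol
  Position 0: all 'k' => match
  Position 1: all 'n' => match
  Position 2: all 'o' => match
  Position 3: ('f', 'l') => mismatch, stop
LCP = "kno" (length 3)

3


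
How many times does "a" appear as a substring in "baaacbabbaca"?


Searching for "a" in "baaacbabbaca"
Scanning each position:
  Position 0: "b" => no
  Position 1: "a" => MATCH
  Position 2: "a" => MATCH
  Position 3: "a" => MATCH
  Position 4: "c" => no
  Position 5: "b" => no
  Position 6: "a" => MATCH
  Position 7: "b" => no
  Position 8: "b" => no
  Position 9: "a" => MATCH
  Position 10: "c" => no
  Position 11: "a" => MATCH
Total occurrences: 6

6


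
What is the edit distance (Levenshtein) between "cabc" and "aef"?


Computing edit distance: "cabc" -> "aef"
DP table:
           a    e    f
      0    1    2    3
  c   1    1    2    3
  a   2    1    2    3
  b   3    2    2    3
  c   4    3    3    3
Edit distance = dp[4][3] = 3

3


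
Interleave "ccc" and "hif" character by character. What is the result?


Interleaving "ccc" and "hif":
  Position 0: 'c' from first, 'h' from second => "ch"
  Position 1: 'c' from first, 'i' from second => "ci"
  Position 2: 'c' from first, 'f' from second => "cf"
Result: chcicf

chcicf


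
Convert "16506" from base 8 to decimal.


Input: "16506" in base 8
Positional expansion:
  Digit '1' (value 1) x 8^4 = 4096
  Digit '6' (value 6) x 8^3 = 3072
  Digit '5' (value 5) x 8^2 = 320
  Digit '0' (value 0) x 8^1 = 0
  Digit '6' (value 6) x 8^0 = 6
Sum = 7494

7494


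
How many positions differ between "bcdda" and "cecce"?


Comparing "bcdda" and "cecce" position by position:
  Position 0: 'b' vs 'c' => DIFFER
  Position 1: 'c' vs 'e' => DIFFER
  Position 2: 'd' vs 'c' => DIFFER
  Position 3: 'd' vs 'c' => DIFFER
  Position 4: 'a' vs 'e' => DIFFER
Positions that differ: 5

5


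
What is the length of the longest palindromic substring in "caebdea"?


Input: "caebdea"
Checking substrings for palindromes:
  No multi-char palindromic substrings found
Longest palindromic substring: "c" with length 1

1


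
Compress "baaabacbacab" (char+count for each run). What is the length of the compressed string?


Input: baaabacbacab
Runs:
  'b' x 1 => "b1"
  'a' x 3 => "a3"
  'b' x 1 => "b1"
  'a' x 1 => "a1"
  'c' x 1 => "c1"
  'b' x 1 => "b1"
  'a' x 1 => "a1"
  'c' x 1 => "c1"
  'a' x 1 => "a1"
  'b' x 1 => "b1"
Compressed: "b1a3b1a1c1b1a1c1a1b1"
Compressed length: 20

20


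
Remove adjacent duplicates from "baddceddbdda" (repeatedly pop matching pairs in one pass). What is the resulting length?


Input: baddceddbdda
Stack-based adjacent duplicate removal:
  Read 'b': push. Stack: b
  Read 'a': push. Stack: ba
  Read 'd': push. Stack: bad
  Read 'd': matches stack top 'd' => pop. Stack: ba
  Read 'c': push. Stack: bac
  Read 'e': push. Stack: bace
  Read 'd': push. Stack: baced
  Read 'd': matches stack top 'd' => pop. Stack: bace
  Read 'b': push. Stack: baceb
  Read 'd': push. Stack: bacebd
  Read 'd': matches stack top 'd' => pop. Stack: baceb
  Read 'a': push. Stack: baceba
Final stack: "baceba" (length 6)

6


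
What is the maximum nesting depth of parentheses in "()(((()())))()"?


Input: "()(((()())))()"
Tracking depth:
  Position 0 '(': depth becomes 1
  Position 1 ')': depth becomes 0
  Position 2 '(': depth becomes 1
  Position 3 '(': depth becomes 2
  Position 4 '(': depth becomes 3
  Position 5 '(': depth becomes 4
  Position 6 ')': depth becomes 3
  Position 7 '(': depth becomes 4
  Position 8 ')': depth becomes 3
  Position 9 ')': depth becomes 2
  Position 10 ')': depth becomes 1
  Position 11 ')': depth becomes 0
  Position 12 '(': depth becomes 1
  Position 13 ')': depth becomes 0
Maximum depth reached: 4

4


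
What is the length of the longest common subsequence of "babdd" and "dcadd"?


LCS of "babdd" and "dcadd"
DP table:
           d    c    a    d    d
      0    0    0    0    0    0
  b   0    0    0    0    0    0
  a   0    0    0    1    1    1
  b   0    0    0    1    1    1
  d   0    1    1    1    2    2
  d   0    1    1    1    2    3
LCS length = dp[5][5] = 3

3


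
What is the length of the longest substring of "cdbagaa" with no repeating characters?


Input: "cdbagaa"
Sliding window (track last position of each char):
  Position 0 ('c'): window [0,0] length 1 -- new best
  Position 1 ('d'): window [0,1] length 2 -- new best
  Position 2 ('b'): window [0,2] length 3 -- new best
  Position 3 ('a'): window [0,3] length 4 -- new best
  Position 4 ('g'): window [0,4] length 5 -- new best
  Position 5 ('a'): repeat (last at 3), move window start to 4
  Position 5 ('a'): window [4,5] length 2
  Position 6 ('a'): repeat (last at 5), move window start to 6
  Position 6 ('a'): window [6,6] length 1
Longest substring with no repeats: "cdbag" with length 5

5


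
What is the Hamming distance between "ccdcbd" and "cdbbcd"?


Comparing "ccdcbd" and "cdbbcd" position by position:
  Position 0: 'c' vs 'c' => same
  Position 1: 'c' vs 'd' => differ
  Position 2: 'd' vs 'b' => differ
  Position 3: 'c' vs 'b' => differ
  Position 4: 'b' vs 'c' => differ
  Position 5: 'd' vs 'd' => same
Total differences (Hamming distance): 4

4


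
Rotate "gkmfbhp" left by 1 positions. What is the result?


Input: "gkmfbhp", rotate left by 1
First 1 characters: "g"
Remaining characters: "kmfbhp"
Concatenate remaining + first: "kmfbhp" + "g" = "kmfbhpg"

kmfbhpg


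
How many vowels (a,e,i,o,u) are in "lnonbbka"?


Input: lnonbbka
Checking each character:
  'l' at position 0: consonant
  'n' at position 1: consonant
  'o' at position 2: vowel (running total: 1)
  'n' at position 3: consonant
  'b' at position 4: consonant
  'b' at position 5: consonant
  'k' at position 6: consonant
  'a' at position 7: vowel (running total: 2)
Total vowels: 2

2


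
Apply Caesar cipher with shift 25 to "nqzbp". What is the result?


Caesar cipher: shift "nqzbp" by 25
  'n' (pos 13) + 25 = pos 12 = 'm'
  'q' (pos 16) + 25 = pos 15 = 'p'
  'z' (pos 25) + 25 = pos 24 = 'y'
  'b' (pos 1) + 25 = pos 0 = 'a'
  'p' (pos 15) + 25 = pos 14 = 'o'
Result: mpyao

mpyao


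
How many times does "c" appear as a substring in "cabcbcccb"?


Searching for "c" in "cabcbcccb"
Scanning each position:
  Position 0: "c" => MATCH
  Position 1: "a" => no
  Position 2: "b" => no
  Position 3: "c" => MATCH
  Position 4: "b" => no
  Position 5: "c" => MATCH
  Position 6: "c" => MATCH
  Position 7: "c" => MATCH
  Position 8: "b" => no
Total occurrences: 5

5


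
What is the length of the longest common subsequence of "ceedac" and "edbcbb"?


LCS of "ceedac" and "edbcbb"
DP table:
           e    d    b    c    b    b
      0    0    0    0    0    0    0
  c   0    0    0    0    1    1    1
  e   0    1    1    1    1    1    1
  e   0    1    1    1    1    1    1
  d   0    1    2    2    2    2    2
  a   0    1    2    2    2    2    2
  c   0    1    2    2    3    3    3
LCS length = dp[6][6] = 3

3


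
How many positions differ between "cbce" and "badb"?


Comparing "cbce" and "badb" position by position:
  Position 0: 'c' vs 'b' => DIFFER
  Position 1: 'b' vs 'a' => DIFFER
  Position 2: 'c' vs 'd' => DIFFER
  Position 3: 'e' vs 'b' => DIFFER
Positions that differ: 4

4


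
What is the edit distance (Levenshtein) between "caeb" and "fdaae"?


Computing edit distance: "caeb" -> "fdaae"
DP table:
           f    d    a    a    e
      0    1    2    3    4    5
  c   1    1    2    3    4    5
  a   2    2    2    2    3    4
  e   3    3    3    3    3    3
  b   4    4    4    4    4    4
Edit distance = dp[4][5] = 4

4


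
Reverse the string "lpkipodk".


Input: lpkipodk
Reading characters right to left:
  Position 7: 'k'
  Position 6: 'd'
  Position 5: 'o'
  Position 4: 'p'
  Position 3: 'i'
  Position 2: 'k'
  Position 1: 'p'
  Position 0: 'l'
Reversed: kdopikpl

kdopikpl


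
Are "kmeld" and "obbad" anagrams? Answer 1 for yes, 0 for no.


Strings: "kmeld", "obbad"
Sorted first:  deklm
Sorted second: abbdo
Differ at position 0: 'd' vs 'a' => not anagrams

0


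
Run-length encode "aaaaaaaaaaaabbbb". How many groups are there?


Input: aaaaaaaaaaaabbbb
Scanning for consecutive runs:
  Group 1: 'a' x 12 (positions 0-11)
  Group 2: 'b' x 4 (positions 12-15)
Total groups: 2

2


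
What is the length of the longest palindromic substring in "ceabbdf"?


Input: "ceabbdf"
Checking substrings for palindromes:
  [3:5] "bb" (len 2) => palindrome
Longest palindromic substring: "bb" with length 2

2


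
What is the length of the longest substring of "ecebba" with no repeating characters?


Input: "ecebba"
Sliding window (track last position of each char):
  Position 0 ('e'): window [0,0] length 1 -- new best
  Position 1 ('c'): window [0,1] length 2 -- new best
  Position 2 ('e'): repeat (last at 0), move window start to 1
  Position 2 ('e'): window [1,2] length 2
  Position 3 ('b'): window [1,3] length 3 -- new best
  Position 4 ('b'): repeat (last at 3), move window start to 4
  Position 4 ('b'): window [4,4] length 1
  Position 5 ('a'): window [4,5] length 2
Longest substring with no repeats: "ceb" with length 3

3


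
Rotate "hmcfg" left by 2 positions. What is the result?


Input: "hmcfg", rotate left by 2
First 2 characters: "hm"
Remaining characters: "cfg"
Concatenate remaining + first: "cfg" + "hm" = "cfghm"

cfghm


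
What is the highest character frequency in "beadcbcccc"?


Input: beadcbcccc
Character counts:
  'a': 1
  'b': 2
  'c': 5
  'd': 1
  'e': 1
Maximum frequency: 5

5


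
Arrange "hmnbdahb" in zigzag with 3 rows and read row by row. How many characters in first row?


Zigzag "hmnbdahb" into 3 rows:
Placing characters:
  'h' => row 0
  'm' => row 1
  'n' => row 2
  'b' => row 1
  'd' => row 0
  'a' => row 1
  'h' => row 2
  'b' => row 1
Rows:
  Row 0: "hd"
  Row 1: "mbab"
  Row 2: "nh"
First row length: 2

2


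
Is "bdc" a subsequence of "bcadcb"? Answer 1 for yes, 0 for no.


Check if "bdc" is a subsequence of "bcadcb"
Greedy scan:
  Position 0 ('b'): matches sub[0] = 'b'
  Position 1 ('c'): no match needed
  Position 2 ('a'): no match needed
  Position 3 ('d'): matches sub[1] = 'd'
  Position 4 ('c'): matches sub[2] = 'c'
  Position 5 ('b'): no match needed
All 3 characters matched => is a subsequence

1


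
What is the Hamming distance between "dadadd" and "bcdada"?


Comparing "dadadd" and "bcdada" position by position:
  Position 0: 'd' vs 'b' => differ
  Position 1: 'a' vs 'c' => differ
  Position 2: 'd' vs 'd' => same
  Position 3: 'a' vs 'a' => same
  Position 4: 'd' vs 'd' => same
  Position 5: 'd' vs 'a' => differ
Total differences (Hamming distance): 3

3


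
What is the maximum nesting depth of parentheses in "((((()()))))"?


Input: "((((()()))))"
Tracking depth:
  Position 0 '(': depth becomes 1
  Position 1 '(': depth becomes 2
  Position 2 '(': depth becomes 3
  Position 3 '(': depth becomes 4
  Position 4 '(': depth becomes 5
  Position 5 ')': depth becomes 4
  Position 6 '(': depth becomes 5
  Position 7 ')': depth becomes 4
  Position 8 ')': depth becomes 3
  Position 9 ')': depth becomes 2
  Position 10 ')': depth becomes 1
  Position 11 ')': depth becomes 0
Maximum depth reached: 5

5


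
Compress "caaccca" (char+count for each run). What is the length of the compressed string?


Input: caaccca
Runs:
  'c' x 1 => "c1"
  'a' x 2 => "a2"
  'c' x 3 => "c3"
  'a' x 1 => "a1"
Compressed: "c1a2c3a1"
Compressed length: 8

8


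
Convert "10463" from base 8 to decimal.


Input: "10463" in base 8
Positional expansion:
  Digit '1' (value 1) x 8^4 = 4096
  Digit '0' (value 0) x 8^3 = 0
  Digit '4' (value 4) x 8^2 = 256
  Digit '6' (value 6) x 8^1 = 48
  Digit '3' (value 3) x 8^0 = 3
Sum = 4403

4403


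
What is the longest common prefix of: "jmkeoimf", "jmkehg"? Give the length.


Words: jmkeoimf, jmkehg
  Position 0: all 'j' => match
  Position 1: all 'm' => match
  Position 2: all 'k' => match
  Position 3: all 'e' => match
  Position 4: ('o', 'h') => mismatch, stop
LCP = "jmke" (length 4)

4


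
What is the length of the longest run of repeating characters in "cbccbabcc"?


Input: "cbccbabcc"
Scanning for longest run:
  Position 1 ('b'): new char, reset run to 1
  Position 2 ('c'): new char, reset run to 1
  Position 3 ('c'): continues run of 'c', length=2
  Position 4 ('b'): new char, reset run to 1
  Position 5 ('a'): new char, reset run to 1
  Position 6 ('b'): new char, reset run to 1
  Position 7 ('c'): new char, reset run to 1
  Position 8 ('c'): continues run of 'c', length=2
Longest run: 'c' with length 2

2


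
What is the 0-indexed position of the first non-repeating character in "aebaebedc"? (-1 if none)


Input: aebaebedc
Character frequencies:
  'a': 2
  'b': 2
  'c': 1
  'd': 1
  'e': 3
Scanning left to right for freq == 1:
  Position 0 ('a'): freq=2, skip
  Position 1 ('e'): freq=3, skip
  Position 2 ('b'): freq=2, skip
  Position 3 ('a'): freq=2, skip
  Position 4 ('e'): freq=3, skip
  Position 5 ('b'): freq=2, skip
  Position 6 ('e'): freq=3, skip
  Position 7 ('d'): unique! => answer = 7

7


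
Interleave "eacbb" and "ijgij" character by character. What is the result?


Interleaving "eacbb" and "ijgij":
  Position 0: 'e' from first, 'i' from second => "ei"
  Position 1: 'a' from first, 'j' from second => "aj"
  Position 2: 'c' from first, 'g' from second => "cg"
  Position 3: 'b' from first, 'i' from second => "bi"
  Position 4: 'b' from first, 'j' from second => "bj"
Result: eiajcgbibj

eiajcgbibj


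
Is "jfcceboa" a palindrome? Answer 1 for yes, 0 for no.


Input: jfcceboa
Reversed: aobeccfj
  Compare pos 0 ('j') with pos 7 ('a'): MISMATCH
  Compare pos 1 ('f') with pos 6 ('o'): MISMATCH
  Compare pos 2 ('c') with pos 5 ('b'): MISMATCH
  Compare pos 3 ('c') with pos 4 ('e'): MISMATCH
Result: not a palindrome

0


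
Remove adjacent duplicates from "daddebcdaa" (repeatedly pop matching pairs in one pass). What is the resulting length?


Input: daddebcdaa
Stack-based adjacent duplicate removal:
  Read 'd': push. Stack: d
  Read 'a': push. Stack: da
  Read 'd': push. Stack: dad
  Read 'd': matches stack top 'd' => pop. Stack: da
  Read 'e': push. Stack: dae
  Read 'b': push. Stack: daeb
  Read 'c': push. Stack: daebc
  Read 'd': push. Stack: daebcd
  Read 'a': push. Stack: daebcda
  Read 'a': matches stack top 'a' => pop. Stack: daebcd
Final stack: "daebcd" (length 6)

6


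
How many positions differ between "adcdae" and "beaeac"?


Comparing "adcdae" and "beaeac" position by position:
  Position 0: 'a' vs 'b' => DIFFER
  Position 1: 'd' vs 'e' => DIFFER
  Position 2: 'c' vs 'a' => DIFFER
  Position 3: 'd' vs 'e' => DIFFER
  Position 4: 'a' vs 'a' => same
  Position 5: 'e' vs 'c' => DIFFER
Positions that differ: 5

5


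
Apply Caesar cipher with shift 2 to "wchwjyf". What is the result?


Caesar cipher: shift "wchwjyf" by 2
  'w' (pos 22) + 2 = pos 24 = 'y'
  'c' (pos 2) + 2 = pos 4 = 'e'
  'h' (pos 7) + 2 = pos 9 = 'j'
  'w' (pos 22) + 2 = pos 24 = 'y'
  'j' (pos 9) + 2 = pos 11 = 'l'
  'y' (pos 24) + 2 = pos 0 = 'a'
  'f' (pos 5) + 2 = pos 7 = 'h'
Result: yejylah

yejylah


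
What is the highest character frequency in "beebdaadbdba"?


Input: beebdaadbdba
Character counts:
  'a': 3
  'b': 4
  'd': 3
  'e': 2
Maximum frequency: 4

4


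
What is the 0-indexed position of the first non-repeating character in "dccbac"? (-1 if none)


Input: dccbac
Character frequencies:
  'a': 1
  'b': 1
  'c': 3
  'd': 1
Scanning left to right for freq == 1:
  Position 0 ('d'): unique! => answer = 0

0


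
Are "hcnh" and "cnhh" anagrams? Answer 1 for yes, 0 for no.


Strings: "hcnh", "cnhh"
Sorted first:  chhn
Sorted second: chhn
Sorted forms match => anagrams

1


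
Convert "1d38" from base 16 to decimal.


Input: "1d38" in base 16
Positional expansion:
  Digit '1' (value 1) x 16^3 = 4096
  Digit 'd' (value 13) x 16^2 = 3328
  Digit '3' (value 3) x 16^1 = 48
  Digit '8' (value 8) x 16^0 = 8
Sum = 7480

7480


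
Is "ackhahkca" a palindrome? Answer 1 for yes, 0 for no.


Input: ackhahkca
Reversed: ackhahkca
  Compare pos 0 ('a') with pos 8 ('a'): match
  Compare pos 1 ('c') with pos 7 ('c'): match
  Compare pos 2 ('k') with pos 6 ('k'): match
  Compare pos 3 ('h') with pos 5 ('h'): match
Result: palindrome

1


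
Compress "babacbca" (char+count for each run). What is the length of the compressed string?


Input: babacbca
Runs:
  'b' x 1 => "b1"
  'a' x 1 => "a1"
  'b' x 1 => "b1"
  'a' x 1 => "a1"
  'c' x 1 => "c1"
  'b' x 1 => "b1"
  'c' x 1 => "c1"
  'a' x 1 => "a1"
Compressed: "b1a1b1a1c1b1c1a1"
Compressed length: 16

16


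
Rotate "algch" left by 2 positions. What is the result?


Input: "algch", rotate left by 2
First 2 characters: "al"
Remaining characters: "gch"
Concatenate remaining + first: "gch" + "al" = "gchal"

gchal


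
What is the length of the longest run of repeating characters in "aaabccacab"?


Input: "aaabccacab"
Scanning for longest run:
  Position 1 ('a'): continues run of 'a', length=2
  Position 2 ('a'): continues run of 'a', length=3
  Position 3 ('b'): new char, reset run to 1
  Position 4 ('c'): new char, reset run to 1
  Position 5 ('c'): continues run of 'c', length=2
  Position 6 ('a'): new char, reset run to 1
  Position 7 ('c'): new char, reset run to 1
  Position 8 ('a'): new char, reset run to 1
  Position 9 ('b'): new char, reset run to 1
Longest run: 'a' with length 3

3


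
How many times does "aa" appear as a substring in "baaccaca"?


Searching for "aa" in "baaccaca"
Scanning each position:
  Position 0: "ba" => no
  Position 1: "aa" => MATCH
  Position 2: "ac" => no
  Position 3: "cc" => no
  Position 4: "ca" => no
  Position 5: "ac" => no
  Position 6: "ca" => no
Total occurrences: 1

1


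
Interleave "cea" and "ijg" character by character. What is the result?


Interleaving "cea" and "ijg":
  Position 0: 'c' from first, 'i' from second => "ci"
  Position 1: 'e' from first, 'j' from second => "ej"
  Position 2: 'a' from first, 'g' from second => "ag"
Result: ciejag

ciejag


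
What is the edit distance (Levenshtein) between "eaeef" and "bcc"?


Computing edit distance: "eaeef" -> "bcc"
DP table:
           b    c    c
      0    1    2    3
  e   1    1    2    3
  a   2    2    2    3
  e   3    3    3    3
  e   4    4    4    4
  f   5    5    5    5
Edit distance = dp[5][3] = 5

5


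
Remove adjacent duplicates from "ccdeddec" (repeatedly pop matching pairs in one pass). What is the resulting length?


Input: ccdeddec
Stack-based adjacent duplicate removal:
  Read 'c': push. Stack: c
  Read 'c': matches stack top 'c' => pop. Stack: (empty)
  Read 'd': push. Stack: d
  Read 'e': push. Stack: de
  Read 'd': push. Stack: ded
  Read 'd': matches stack top 'd' => pop. Stack: de
  Read 'e': matches stack top 'e' => pop. Stack: d
  Read 'c': push. Stack: dc
Final stack: "dc" (length 2)

2


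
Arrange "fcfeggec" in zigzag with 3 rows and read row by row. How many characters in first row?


Zigzag "fcfeggec" into 3 rows:
Placing characters:
  'f' => row 0
  'c' => row 1
  'f' => row 2
  'e' => row 1
  'g' => row 0
  'g' => row 1
  'e' => row 2
  'c' => row 1
Rows:
  Row 0: "fg"
  Row 1: "cegc"
  Row 2: "fe"
First row length: 2

2


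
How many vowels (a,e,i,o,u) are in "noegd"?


Input: noegd
Checking each character:
  'n' at position 0: consonant
  'o' at position 1: vowel (running total: 1)
  'e' at position 2: vowel (running total: 2)
  'g' at position 3: consonant
  'd' at position 4: consonant
Total vowels: 2

2


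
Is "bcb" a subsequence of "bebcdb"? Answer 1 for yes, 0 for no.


Check if "bcb" is a subsequence of "bebcdb"
Greedy scan:
  Position 0 ('b'): matches sub[0] = 'b'
  Position 1 ('e'): no match needed
  Position 2 ('b'): no match needed
  Position 3 ('c'): matches sub[1] = 'c'
  Position 4 ('d'): no match needed
  Position 5 ('b'): matches sub[2] = 'b'
All 3 characters matched => is a subsequence

1


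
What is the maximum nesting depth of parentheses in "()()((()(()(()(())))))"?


Input: "()()((()(()(()(())))))"
Tracking depth:
  Position 0 '(': depth becomes 1
  Position 1 ')': depth becomes 0
  Position 2 '(': depth becomes 1
  Position 3 ')': depth becomes 0
  Position 4 '(': depth becomes 1
  Position 5 '(': depth becomes 2
  Position 6 '(': depth becomes 3
  Position 7 ')': depth becomes 2
  Position 8 '(': depth becomes 3
  Position 9 '(': depth becomes 4
  Position 10 ')': depth becomes 3
  Position 11 '(': depth becomes 4
  Position 12 '(': depth becomes 5
  Position 13 ')': depth becomes 4
  Position 14 '(': depth becomes 5
  Position 15 '(': depth becomes 6
  Position 16 ')': depth becomes 5
  Position 17 ')': depth becomes 4
  Position 18 ')': depth becomes 3
  Position 19 ')': depth becomes 2
  Position 20 ')': depth becomes 1
  Position 21 ')': depth becomes 0
Maximum depth reached: 6

6


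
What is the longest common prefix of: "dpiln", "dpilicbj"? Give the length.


Words: dpiln, dpilicbj
  Position 0: all 'd' => match
  Position 1: all 'p' => match
  Position 2: all 'i' => match
  Position 3: all 'l' => match
  Position 4: ('n', 'i') => mismatch, stop
LCP = "dpil" (length 4)

4


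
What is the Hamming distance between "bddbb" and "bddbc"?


Comparing "bddbb" and "bddbc" position by position:
  Position 0: 'b' vs 'b' => same
  Position 1: 'd' vs 'd' => same
  Position 2: 'd' vs 'd' => same
  Position 3: 'b' vs 'b' => same
  Position 4: 'b' vs 'c' => differ
Total differences (Hamming distance): 1

1


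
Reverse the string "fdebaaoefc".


Input: fdebaaoefc
Reading characters right to left:
  Position 9: 'c'
  Position 8: 'f'
  Position 7: 'e'
  Position 6: 'o'
  Position 5: 'a'
  Position 4: 'a'
  Position 3: 'b'
  Position 2: 'e'
  Position 1: 'd'
  Position 0: 'f'
Reversed: cfeoaabedf

cfeoaabedf


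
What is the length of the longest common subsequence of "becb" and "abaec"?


LCS of "becb" and "abaec"
DP table:
           a    b    a    e    c
      0    0    0    0    0    0
  b   0    0    1    1    1    1
  e   0    0    1    1    2    2
  c   0    0    1    1    2    3
  b   0    0    1    1    2    3
LCS length = dp[4][5] = 3

3


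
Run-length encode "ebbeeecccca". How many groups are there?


Input: ebbeeecccca
Scanning for consecutive runs:
  Group 1: 'e' x 1 (positions 0-0)
  Group 2: 'b' x 2 (positions 1-2)
  Group 3: 'e' x 3 (positions 3-5)
  Group 4: 'c' x 4 (positions 6-9)
  Group 5: 'a' x 1 (positions 10-10)
Total groups: 5

5


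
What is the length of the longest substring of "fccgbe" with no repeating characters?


Input: "fccgbe"
Sliding window (track last position of each char):
  Position 0 ('f'): window [0,0] length 1 -- new best
  Position 1 ('c'): window [0,1] length 2 -- new best
  Position 2 ('c'): repeat (last at 1), move window start to 2
  Position 2 ('c'): window [2,2] length 1
  Position 3 ('g'): window [2,3] length 2
  Position 4 ('b'): window [2,4] length 3 -- new best
  Position 5 ('e'): window [2,5] length 4 -- new best
Longest substring with no repeats: "cgbe" with length 4

4


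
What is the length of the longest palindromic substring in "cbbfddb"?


Input: "cbbfddb"
Checking substrings for palindromes:
  [1:3] "bb" (len 2) => palindrome
  [4:6] "dd" (len 2) => palindrome
Longest palindromic substring: "bb" with length 2

2


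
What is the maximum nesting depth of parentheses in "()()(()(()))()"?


Input: "()()(()(()))()"
Tracking depth:
  Position 0 '(': depth becomes 1
  Position 1 ')': depth becomes 0
  Position 2 '(': depth becomes 1
  Position 3 ')': depth becomes 0
  Position 4 '(': depth becomes 1
  Position 5 '(': depth becomes 2
  Position 6 ')': depth becomes 1
  Position 7 '(': depth becomes 2
  Position 8 '(': depth becomes 3
  Position 9 ')': depth becomes 2
  Position 10 ')': depth becomes 1
  Position 11 ')': depth becomes 0
  Position 12 '(': depth becomes 1
  Position 13 ')': depth becomes 0
Maximum depth reached: 3

3


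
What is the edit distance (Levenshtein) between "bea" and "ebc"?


Computing edit distance: "bea" -> "ebc"
DP table:
           e    b    c
      0    1    2    3
  b   1    1    1    2
  e   2    1    2    2
  a   3    2    2    3
Edit distance = dp[3][3] = 3

3


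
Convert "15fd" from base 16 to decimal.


Input: "15fd" in base 16
Positional expansion:
  Digit '1' (value 1) x 16^3 = 4096
  Digit '5' (value 5) x 16^2 = 1280
  Digit 'f' (value 15) x 16^1 = 240
  Digit 'd' (value 13) x 16^0 = 13
Sum = 5629

5629


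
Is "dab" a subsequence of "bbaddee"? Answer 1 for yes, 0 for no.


Check if "dab" is a subsequence of "bbaddee"
Greedy scan:
  Position 0 ('b'): no match needed
  Position 1 ('b'): no match needed
  Position 2 ('a'): no match needed
  Position 3 ('d'): matches sub[0] = 'd'
  Position 4 ('d'): no match needed
  Position 5 ('e'): no match needed
  Position 6 ('e'): no match needed
Only matched 1/3 characters => not a subsequence

0


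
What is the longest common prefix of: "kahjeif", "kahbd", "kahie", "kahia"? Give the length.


Words: kahjeif, kahbd, kahie, kahia
  Position 0: all 'k' => match
  Position 1: all 'a' => match
  Position 2: all 'h' => match
  Position 3: ('j', 'b', 'i', 'i') => mismatch, stop
LCP = "kah" (length 3)

3


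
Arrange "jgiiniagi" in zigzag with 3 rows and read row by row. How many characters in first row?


Zigzag "jgiiniagi" into 3 rows:
Placing characters:
  'j' => row 0
  'g' => row 1
  'i' => row 2
  'i' => row 1
  'n' => row 0
  'i' => row 1
  'a' => row 2
  'g' => row 1
  'i' => row 0
Rows:
  Row 0: "jni"
  Row 1: "giig"
  Row 2: "ia"
First row length: 3

3


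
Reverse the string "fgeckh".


Input: fgeckh
Reading characters right to left:
  Position 5: 'h'
  Position 4: 'k'
  Position 3: 'c'
  Position 2: 'e'
  Position 1: 'g'
  Position 0: 'f'
Reversed: hkcegf

hkcegf
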